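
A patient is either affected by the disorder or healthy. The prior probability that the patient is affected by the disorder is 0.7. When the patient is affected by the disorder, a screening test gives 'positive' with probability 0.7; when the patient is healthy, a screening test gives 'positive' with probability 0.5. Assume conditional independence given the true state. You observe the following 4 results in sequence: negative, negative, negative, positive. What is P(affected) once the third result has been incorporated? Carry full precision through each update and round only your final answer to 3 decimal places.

0.335

Each posterior becomes the prior for the next update.
After 'negative': P(affected) = 0.3·0.7000 / (0.3·0.7000 + 0.5·0.3000) ≈ 0.5833
After 'negative': P(affected) = 0.3·0.5833 / (0.3·0.5833 + 0.5·0.4167) ≈ 0.4565
After 'negative': P(affected) = 0.3·0.4565 / (0.3·0.4565 + 0.5·0.5435) ≈ 0.3351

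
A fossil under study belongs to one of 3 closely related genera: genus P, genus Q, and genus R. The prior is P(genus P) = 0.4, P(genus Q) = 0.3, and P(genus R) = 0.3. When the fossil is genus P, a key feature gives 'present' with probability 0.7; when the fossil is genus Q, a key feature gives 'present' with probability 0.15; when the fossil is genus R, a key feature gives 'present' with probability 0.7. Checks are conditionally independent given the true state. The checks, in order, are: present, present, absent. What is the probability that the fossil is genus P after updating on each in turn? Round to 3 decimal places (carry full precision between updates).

Each posterior becomes the prior for the next update.
After 'present': normaliser = 0.7·0.4000 + 0.15·0.3000 + 0.7·0.3000; P(genus P) ≈ 0.5234, P(genus Q) ≈ 0.0841, P(genus R) ≈ 0.3925
After 'present': normaliser = 0.7·0.5234 + 0.15·0.0841 + 0.7·0.3925; P(genus P) ≈ 0.5604, P(genus Q) ≈ 0.0193, P(genus R) ≈ 0.4203
After 'absent': normaliser = 0.3·0.5604 + 0.85·0.0193 + 0.3·0.4203; P(genus P) ≈ 0.5412, P(genus Q) ≈ 0.0528, P(genus R) ≈ 0.4059

0.541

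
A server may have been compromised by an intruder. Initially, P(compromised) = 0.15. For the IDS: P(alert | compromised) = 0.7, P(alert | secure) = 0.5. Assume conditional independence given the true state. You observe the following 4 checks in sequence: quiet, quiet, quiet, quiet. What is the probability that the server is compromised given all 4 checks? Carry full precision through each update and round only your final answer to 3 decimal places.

0.022

After 'quiet': P(compromised) = 0.3·0.1500 / (0.3·0.1500 + 0.5·0.8500) ≈ 0.0957
After 'quiet': P(compromised) = 0.3·0.0957 / (0.3·0.0957 + 0.5·0.9043) ≈ 0.0597
After 'quiet': P(compromised) = 0.3·0.0597 / (0.3·0.0597 + 0.5·0.9403) ≈ 0.0367
After 'quiet': P(compromised) = 0.3·0.0367 / (0.3·0.0367 + 0.5·0.9633) ≈ 0.0224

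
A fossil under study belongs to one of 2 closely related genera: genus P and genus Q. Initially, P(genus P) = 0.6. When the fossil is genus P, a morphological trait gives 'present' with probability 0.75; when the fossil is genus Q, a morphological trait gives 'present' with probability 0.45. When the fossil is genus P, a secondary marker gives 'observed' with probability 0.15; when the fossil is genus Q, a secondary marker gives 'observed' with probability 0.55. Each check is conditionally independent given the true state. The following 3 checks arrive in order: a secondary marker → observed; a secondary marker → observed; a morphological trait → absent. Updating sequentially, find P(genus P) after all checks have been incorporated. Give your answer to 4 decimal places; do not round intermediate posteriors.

Apply Bayes' rule sequentially, carrying P(genus P) forward.
After a secondary marker='observed': P(genus P) = 0.15·0.6000 / (0.15·0.6000 + 0.55·0.4000) ≈ 0.2903
After a secondary marker='observed': P(genus P) = 0.15·0.2903 / (0.15·0.2903 + 0.55·0.7097) ≈ 0.1004
After a morphological trait='absent': P(genus P) = 0.25·0.1004 / (0.25·0.1004 + 0.55·0.8996) ≈ 0.0483

0.0483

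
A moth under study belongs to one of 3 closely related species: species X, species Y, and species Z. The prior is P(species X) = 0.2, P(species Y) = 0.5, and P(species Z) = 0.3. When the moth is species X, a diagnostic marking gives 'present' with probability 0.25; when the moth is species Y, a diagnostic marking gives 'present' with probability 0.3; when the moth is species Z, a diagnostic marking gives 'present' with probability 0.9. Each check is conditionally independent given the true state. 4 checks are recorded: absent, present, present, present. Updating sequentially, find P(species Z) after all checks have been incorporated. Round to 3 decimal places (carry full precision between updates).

0.650

After 'absent': normaliser = 0.75·0.2000 + 0.7·0.5000 + 0.1·0.3000; P(species X) ≈ 0.2830, P(species Y) ≈ 0.6604, P(species Z) ≈ 0.0566
After 'present': normaliser = 0.25·0.2830 + 0.3·0.6604 + 0.9·0.0566; P(species X) ≈ 0.2212, P(species Y) ≈ 0.6195, P(species Z) ≈ 0.1593
After 'present': normaliser = 0.25·0.2212 + 0.3·0.6195 + 0.9·0.1593; P(species X) ≈ 0.1438, P(species Y) ≈ 0.4833, P(species Z) ≈ 0.3728
After 'present': normaliser = 0.25·0.1438 + 0.3·0.4833 + 0.9·0.3728; P(species X) ≈ 0.0696, P(species Y) ≈ 0.2807, P(species Z) ≈ 0.6497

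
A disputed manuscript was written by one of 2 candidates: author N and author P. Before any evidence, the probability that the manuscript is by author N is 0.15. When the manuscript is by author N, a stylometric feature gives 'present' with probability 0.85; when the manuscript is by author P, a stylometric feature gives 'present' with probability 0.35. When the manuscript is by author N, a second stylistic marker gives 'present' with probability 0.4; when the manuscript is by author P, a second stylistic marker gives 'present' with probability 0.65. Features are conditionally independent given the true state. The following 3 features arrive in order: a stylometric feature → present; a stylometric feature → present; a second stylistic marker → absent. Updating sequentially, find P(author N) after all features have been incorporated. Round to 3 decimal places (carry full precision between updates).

0.641

Apply Bayes' rule sequentially, carrying P(author N) forward.
After a stylometric feature='present': P(author N) = 0.85·0.1500 / (0.85·0.1500 + 0.35·0.8500) ≈ 0.3000
After a stylometric feature='present': P(author N) = 0.85·0.3000 / (0.85·0.3000 + 0.35·0.7000) ≈ 0.5100
After a second stylistic marker='absent': P(author N) = 0.6·0.5100 / (0.6·0.5100 + 0.35·0.4900) ≈ 0.6408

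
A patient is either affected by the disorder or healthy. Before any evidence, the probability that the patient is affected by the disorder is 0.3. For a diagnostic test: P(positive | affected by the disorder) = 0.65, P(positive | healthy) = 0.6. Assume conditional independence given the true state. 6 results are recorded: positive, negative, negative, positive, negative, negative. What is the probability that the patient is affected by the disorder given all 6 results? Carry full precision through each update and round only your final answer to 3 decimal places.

After 'positive': P(affected) = 0.65·0.3000 / (0.65·0.3000 + 0.6·0.7000) ≈ 0.3171
After 'negative': P(affected) = 0.35·0.3171 / (0.35·0.3171 + 0.4·0.6829) ≈ 0.2889
After 'negative': P(affected) = 0.35·0.2889 / (0.35·0.2889 + 0.4·0.7111) ≈ 0.2622
After 'positive': P(affected) = 0.65·0.2622 / (0.65·0.2622 + 0.6·0.7378) ≈ 0.2780
After 'negative': P(affected) = 0.35·0.2780 / (0.35·0.2780 + 0.4·0.7220) ≈ 0.2520
After 'negative': P(affected) = 0.35·0.2520 / (0.35·0.2520 + 0.4·0.7480) ≈ 0.2277

0.228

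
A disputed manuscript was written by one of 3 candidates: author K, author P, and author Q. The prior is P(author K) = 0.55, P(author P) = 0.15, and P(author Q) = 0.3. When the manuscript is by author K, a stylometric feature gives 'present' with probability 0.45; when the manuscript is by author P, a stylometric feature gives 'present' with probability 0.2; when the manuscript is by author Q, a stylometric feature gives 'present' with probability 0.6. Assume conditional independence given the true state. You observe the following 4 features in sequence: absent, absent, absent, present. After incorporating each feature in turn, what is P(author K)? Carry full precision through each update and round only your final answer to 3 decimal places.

0.605

After 'absent': normaliser = 0.55·0.5500 + 0.8·0.1500 + 0.4·0.3000; P(author K) ≈ 0.5576, P(author P) ≈ 0.2212, P(author Q) ≈ 0.2212
After 'absent': normaliser = 0.55·0.5576 + 0.8·0.2212 + 0.4·0.2212; P(author K) ≈ 0.5360, P(author P) ≈ 0.3093, P(author Q) ≈ 0.1547
After 'absent': normaliser = 0.55·0.5360 + 0.8·0.3093 + 0.4·0.1547; P(author K) ≈ 0.4880, P(author P) ≈ 0.4096, P(author Q) ≈ 0.1024
After 'present': normaliser = 0.45·0.4880 + 0.2·0.4096 + 0.6·0.1024; P(author K) ≈ 0.6050, P(author P) ≈ 0.2257, P(author Q) ≈ 0.1693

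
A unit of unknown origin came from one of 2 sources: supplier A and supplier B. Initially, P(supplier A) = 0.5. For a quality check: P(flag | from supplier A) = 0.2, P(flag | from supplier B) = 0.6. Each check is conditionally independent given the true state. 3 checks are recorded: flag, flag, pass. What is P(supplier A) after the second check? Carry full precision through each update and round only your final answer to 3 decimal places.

After 'flag': P(supplier A) = 0.2·0.5000 / (0.2·0.5000 + 0.6·0.5000) ≈ 0.2500
After 'flag': P(supplier A) = 0.2·0.2500 / (0.2·0.2500 + 0.6·0.7500) ≈ 0.1000

0.100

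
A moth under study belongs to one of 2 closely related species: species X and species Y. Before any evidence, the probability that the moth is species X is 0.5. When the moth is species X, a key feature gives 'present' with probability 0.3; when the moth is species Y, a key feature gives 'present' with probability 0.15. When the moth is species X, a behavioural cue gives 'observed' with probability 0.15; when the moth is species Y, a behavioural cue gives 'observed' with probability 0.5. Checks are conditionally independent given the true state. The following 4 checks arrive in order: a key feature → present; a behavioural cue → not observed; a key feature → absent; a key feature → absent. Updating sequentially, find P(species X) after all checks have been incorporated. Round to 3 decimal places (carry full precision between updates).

After a key feature='present': P(species X) = 0.3·0.5000 / (0.3·0.5000 + 0.15·0.5000) ≈ 0.6667
After a behavioural cue='not observed': P(species X) = 0.85·0.6667 / (0.85·0.6667 + 0.5·0.3333) ≈ 0.7727
After a key feature='absent': P(species X) = 0.7·0.7727 / (0.7·0.7727 + 0.85·0.2273) ≈ 0.7368
After a key feature='absent': P(species X) = 0.7·0.7368 / (0.7·0.7368 + 0.85·0.2632) ≈ 0.6975

0.698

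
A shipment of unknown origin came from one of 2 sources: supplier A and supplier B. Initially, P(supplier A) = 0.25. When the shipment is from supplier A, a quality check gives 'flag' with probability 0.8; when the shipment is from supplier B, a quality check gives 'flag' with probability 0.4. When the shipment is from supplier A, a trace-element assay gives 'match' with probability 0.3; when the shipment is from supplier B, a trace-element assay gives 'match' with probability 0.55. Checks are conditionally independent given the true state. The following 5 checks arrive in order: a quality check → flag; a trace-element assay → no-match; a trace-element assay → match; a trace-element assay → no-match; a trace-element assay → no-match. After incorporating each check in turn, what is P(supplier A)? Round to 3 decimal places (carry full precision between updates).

After a quality check='flag': P(supplier A) = 0.8·0.2500 / (0.8·0.2500 + 0.4·0.7500) ≈ 0.4000
After a trace-element assay='no-match': P(supplier A) = 0.7·0.4000 / (0.7·0.4000 + 0.45·0.6000) ≈ 0.5091
After a trace-element assay='match': P(supplier A) = 0.3·0.5091 / (0.3·0.5091 + 0.55·0.4909) ≈ 0.3613
After a trace-element assay='no-match': P(supplier A) = 0.7·0.3613 / (0.7·0.3613 + 0.45·0.6387) ≈ 0.4681
After a trace-element assay='no-match': P(supplier A) = 0.7·0.4681 / (0.7·0.4681 + 0.45·0.5319) ≈ 0.5778

0.578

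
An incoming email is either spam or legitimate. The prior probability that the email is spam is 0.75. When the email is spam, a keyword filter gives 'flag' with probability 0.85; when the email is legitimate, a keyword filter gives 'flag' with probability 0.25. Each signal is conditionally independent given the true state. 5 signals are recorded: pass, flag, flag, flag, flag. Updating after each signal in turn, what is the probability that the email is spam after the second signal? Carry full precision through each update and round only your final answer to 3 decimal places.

0.671

After 'pass': P(spam) = 0.15·0.7500 / (0.15·0.7500 + 0.75·0.2500) ≈ 0.3750
After 'flag': P(spam) = 0.85·0.3750 / (0.85·0.3750 + 0.25·0.6250) ≈ 0.6711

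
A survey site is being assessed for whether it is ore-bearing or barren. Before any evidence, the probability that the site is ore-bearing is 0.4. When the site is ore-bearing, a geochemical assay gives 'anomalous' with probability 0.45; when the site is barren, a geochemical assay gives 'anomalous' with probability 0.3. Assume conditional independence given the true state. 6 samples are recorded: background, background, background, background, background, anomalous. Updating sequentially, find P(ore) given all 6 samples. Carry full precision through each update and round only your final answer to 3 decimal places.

0.230

After 'background': P(ore) = 0.55·0.4000 / (0.55·0.4000 + 0.7·0.6000) ≈ 0.3438
After 'background': P(ore) = 0.55·0.3438 / (0.55·0.3438 + 0.7·0.6562) ≈ 0.2916
After 'background': P(ore) = 0.55·0.2916 / (0.55·0.2916 + 0.7·0.7084) ≈ 0.2444
After 'background': P(ore) = 0.55·0.2444 / (0.55·0.2444 + 0.7·0.7556) ≈ 0.2026
After 'background': P(ore) = 0.55·0.2026 / (0.55·0.2026 + 0.7·0.7974) ≈ 0.1664
After 'anomalous': P(ore) = 0.45·0.1664 / (0.45·0.1664 + 0.3·0.8336) ≈ 0.2304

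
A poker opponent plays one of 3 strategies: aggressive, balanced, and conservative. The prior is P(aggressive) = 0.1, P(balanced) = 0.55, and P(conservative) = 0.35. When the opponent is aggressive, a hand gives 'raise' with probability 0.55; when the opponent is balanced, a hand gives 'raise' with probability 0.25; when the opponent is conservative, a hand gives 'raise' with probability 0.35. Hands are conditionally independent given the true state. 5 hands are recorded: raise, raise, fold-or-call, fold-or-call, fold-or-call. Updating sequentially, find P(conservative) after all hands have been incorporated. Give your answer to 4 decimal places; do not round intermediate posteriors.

After 'raise': normaliser = 0.55·0.1000 + 0.25·0.5500 + 0.35·0.3500; P(aggressive) ≈ 0.1746, P(balanced) ≈ 0.4365, P(conservative) ≈ 0.3889
After 'raise': normaliser = 0.55·0.1746 + 0.25·0.4365 + 0.35·0.3889; P(aggressive) ≈ 0.2814, P(balanced) ≈ 0.3198, P(conservative) ≈ 0.3988
After 'fold-or-call': normaliser = 0.45·0.2814 + 0.75·0.3198 + 0.65·0.3988; P(aggressive) ≈ 0.2024, P(balanced) ≈ 0.3833, P(conservative) ≈ 0.4143
After 'fold-or-call': normaliser = 0.45·0.2024 + 0.75·0.3833 + 0.65·0.4143; P(aggressive) ≈ 0.1406, P(balanced) ≈ 0.4437, P(conservative) ≈ 0.4157
After 'fold-or-call': normaliser = 0.45·0.1406 + 0.75·0.4437 + 0.65·0.4157; P(aggressive) ≈ 0.0949, P(balanced) ≈ 0.4995, P(conservative) ≈ 0.4056

0.4056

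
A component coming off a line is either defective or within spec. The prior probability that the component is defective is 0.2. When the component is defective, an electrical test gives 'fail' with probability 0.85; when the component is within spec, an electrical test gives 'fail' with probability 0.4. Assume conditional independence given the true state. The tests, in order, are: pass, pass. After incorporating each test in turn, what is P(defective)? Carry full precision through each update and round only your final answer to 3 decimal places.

0.015

After 'pass': P(defective) = 0.15·0.2000 / (0.15·0.2000 + 0.6·0.8000) ≈ 0.0588
After 'pass': P(defective) = 0.15·0.0588 / (0.15·0.0588 + 0.6·0.9412) ≈ 0.0154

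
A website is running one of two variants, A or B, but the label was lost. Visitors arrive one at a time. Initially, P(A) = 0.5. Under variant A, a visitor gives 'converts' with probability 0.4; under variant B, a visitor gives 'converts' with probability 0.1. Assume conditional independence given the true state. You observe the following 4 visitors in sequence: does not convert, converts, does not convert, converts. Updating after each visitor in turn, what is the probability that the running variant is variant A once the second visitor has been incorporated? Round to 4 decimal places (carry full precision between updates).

Each posterior becomes the prior for the next update.
After 'does not convert': P(A) = 0.6·0.5000 / (0.6·0.5000 + 0.9·0.5000) ≈ 0.4000
After 'converts': P(A) = 0.4·0.4000 / (0.4·0.4000 + 0.1·0.6000) ≈ 0.7273

0.7273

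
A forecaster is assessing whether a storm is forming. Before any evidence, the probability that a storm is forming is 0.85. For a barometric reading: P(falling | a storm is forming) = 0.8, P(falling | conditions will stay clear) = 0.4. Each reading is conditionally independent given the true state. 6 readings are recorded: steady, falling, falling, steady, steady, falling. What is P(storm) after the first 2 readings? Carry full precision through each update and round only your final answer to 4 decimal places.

Each posterior becomes the prior for the next update.
After 'steady': P(storm) = 0.2·0.8500 / (0.2·0.8500 + 0.6·0.1500) ≈ 0.6538
After 'falling': P(storm) = 0.8·0.6538 / (0.8·0.6538 + 0.4·0.3462) ≈ 0.7907

0.7907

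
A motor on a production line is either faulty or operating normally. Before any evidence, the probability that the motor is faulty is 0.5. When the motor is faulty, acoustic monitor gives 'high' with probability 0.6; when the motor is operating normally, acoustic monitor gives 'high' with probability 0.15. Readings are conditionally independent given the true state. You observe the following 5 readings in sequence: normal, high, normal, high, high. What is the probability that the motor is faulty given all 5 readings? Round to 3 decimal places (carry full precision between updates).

0.934

Each posterior becomes the prior for the next update.
After 'normal': P(faulty) = 0.4·0.5000 / (0.4·0.5000 + 0.85·0.5000) ≈ 0.3200
After 'high': P(faulty) = 0.6·0.3200 / (0.6·0.3200 + 0.15·0.6800) ≈ 0.6531
After 'normal': P(faulty) = 0.4·0.6531 / (0.4·0.6531 + 0.85·0.3469) ≈ 0.4697
After 'high': P(faulty) = 0.6·0.4697 / (0.6·0.4697 + 0.15·0.5303) ≈ 0.7799
After 'high': P(faulty) = 0.6·0.7799 / (0.6·0.7799 + 0.15·0.2201) ≈ 0.9341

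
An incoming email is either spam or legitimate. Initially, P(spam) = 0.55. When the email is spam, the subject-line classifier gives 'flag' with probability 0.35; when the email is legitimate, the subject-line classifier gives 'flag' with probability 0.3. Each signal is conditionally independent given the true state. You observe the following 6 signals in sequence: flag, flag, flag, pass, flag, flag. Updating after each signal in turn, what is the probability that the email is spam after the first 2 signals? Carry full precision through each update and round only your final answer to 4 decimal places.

Each posterior becomes the prior for the next update.
After 'flag': P(spam) = 0.35·0.5500 / (0.35·0.5500 + 0.3·0.4500) ≈ 0.5878
After 'flag': P(spam) = 0.35·0.5878 / (0.35·0.5878 + 0.3·0.4122) ≈ 0.6246

0.6246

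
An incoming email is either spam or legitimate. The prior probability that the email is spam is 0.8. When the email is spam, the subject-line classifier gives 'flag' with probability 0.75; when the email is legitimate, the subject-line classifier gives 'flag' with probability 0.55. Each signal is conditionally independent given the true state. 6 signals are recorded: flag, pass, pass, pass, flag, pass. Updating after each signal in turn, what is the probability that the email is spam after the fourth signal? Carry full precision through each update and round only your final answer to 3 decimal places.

After 'flag': P(spam) = 0.75·0.8000 / (0.75·0.8000 + 0.55·0.2000) ≈ 0.8451
After 'pass': P(spam) = 0.25·0.8451 / (0.25·0.8451 + 0.45·0.1549) ≈ 0.7519
After 'pass': P(spam) = 0.25·0.7519 / (0.25·0.7519 + 0.45·0.2481) ≈ 0.6274
After 'pass': P(spam) = 0.25·0.6274 / (0.25·0.6274 + 0.45·0.3726) ≈ 0.4833

0.483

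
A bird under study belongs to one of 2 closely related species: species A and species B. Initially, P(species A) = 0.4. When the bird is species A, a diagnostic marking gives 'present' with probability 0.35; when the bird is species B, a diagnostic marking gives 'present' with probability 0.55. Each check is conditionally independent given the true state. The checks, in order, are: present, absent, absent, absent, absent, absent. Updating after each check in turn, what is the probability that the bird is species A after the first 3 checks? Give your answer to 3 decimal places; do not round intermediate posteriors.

After 'present': P(species A) = 0.35·0.4000 / (0.35·0.4000 + 0.55·0.6000) ≈ 0.2979
After 'absent': P(species A) = 0.65·0.2979 / (0.65·0.2979 + 0.45·0.7021) ≈ 0.3800
After 'absent': P(species A) = 0.65·0.3800 / (0.65·0.3800 + 0.45·0.6200) ≈ 0.4695

0.470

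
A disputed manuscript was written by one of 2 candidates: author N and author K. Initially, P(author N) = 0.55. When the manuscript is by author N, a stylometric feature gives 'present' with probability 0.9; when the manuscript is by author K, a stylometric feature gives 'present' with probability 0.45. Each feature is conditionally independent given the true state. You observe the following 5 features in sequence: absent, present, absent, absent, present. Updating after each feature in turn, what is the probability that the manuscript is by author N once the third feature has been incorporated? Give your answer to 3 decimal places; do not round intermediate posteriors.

0.075

After 'absent': P(author N) = 0.1·0.5500 / (0.1·0.5500 + 0.55·0.4500) ≈ 0.1818
After 'present': P(author N) = 0.9·0.1818 / (0.9·0.1818 + 0.45·0.8182) ≈ 0.3077
After 'absent': P(author N) = 0.1·0.3077 / (0.1·0.3077 + 0.55·0.6923) ≈ 0.0748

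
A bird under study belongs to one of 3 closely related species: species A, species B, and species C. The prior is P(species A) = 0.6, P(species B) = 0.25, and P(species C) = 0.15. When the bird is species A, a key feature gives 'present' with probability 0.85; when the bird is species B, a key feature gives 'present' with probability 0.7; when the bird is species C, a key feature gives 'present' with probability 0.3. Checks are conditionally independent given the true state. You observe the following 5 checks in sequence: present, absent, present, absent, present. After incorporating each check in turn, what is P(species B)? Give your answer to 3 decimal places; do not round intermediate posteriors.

0.429

Each posterior becomes the prior for the next update.
After 'present': normaliser = 0.85·0.6000 + 0.7·0.2500 + 0.3·0.1500; P(species A) ≈ 0.6986, P(species B) ≈ 0.2397, P(species C) ≈ 0.0616
After 'absent': normaliser = 0.15·0.6986 + 0.3·0.2397 + 0.7·0.0616; P(species A) ≈ 0.4766, P(species B) ≈ 0.3271, P(species C) ≈ 0.1963
After 'present': normaliser = 0.85·0.4766 + 0.7·0.3271 + 0.3·0.1963; P(species A) ≈ 0.5846, P(species B) ≈ 0.3304, P(species C) ≈ 0.0850
After 'absent': normaliser = 0.15·0.5846 + 0.3·0.3304 + 0.7·0.0850; P(species A) ≈ 0.3561, P(species B) ≈ 0.4025, P(species C) ≈ 0.2415
After 'present': normaliser = 0.85·0.3561 + 0.7·0.4025 + 0.3·0.2415; P(species A) ≈ 0.4608, P(species B) ≈ 0.4289, P(species C) ≈ 0.1103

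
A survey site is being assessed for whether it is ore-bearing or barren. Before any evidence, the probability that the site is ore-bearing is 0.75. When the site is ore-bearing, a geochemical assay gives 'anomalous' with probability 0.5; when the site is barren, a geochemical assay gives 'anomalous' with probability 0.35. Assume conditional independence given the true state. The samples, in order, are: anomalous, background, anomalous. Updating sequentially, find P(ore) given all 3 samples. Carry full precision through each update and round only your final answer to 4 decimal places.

0.8249

After 'anomalous': P(ore) = 0.5·0.7500 / (0.5·0.7500 + 0.35·0.2500) ≈ 0.8108
After 'background': P(ore) = 0.5·0.8108 / (0.5·0.8108 + 0.65·0.1892) ≈ 0.7673
After 'anomalous': P(ore) = 0.5·0.7673 / (0.5·0.7673 + 0.35·0.2327) ≈ 0.8249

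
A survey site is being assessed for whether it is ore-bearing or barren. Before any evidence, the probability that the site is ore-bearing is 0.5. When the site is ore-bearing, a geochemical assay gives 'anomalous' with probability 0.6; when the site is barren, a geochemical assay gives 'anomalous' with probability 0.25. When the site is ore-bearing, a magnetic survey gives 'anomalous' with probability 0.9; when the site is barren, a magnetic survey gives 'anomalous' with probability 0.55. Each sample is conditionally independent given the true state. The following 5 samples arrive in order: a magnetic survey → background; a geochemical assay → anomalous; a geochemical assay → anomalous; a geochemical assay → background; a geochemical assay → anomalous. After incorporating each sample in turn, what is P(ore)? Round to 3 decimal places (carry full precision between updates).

After a magnetic survey='background': P(ore) = 0.1·0.5000 / (0.1·0.5000 + 0.45·0.5000) ≈ 0.1818
After a geochemical assay='anomalous': P(ore) = 0.6·0.1818 / (0.6·0.1818 + 0.25·0.8182) ≈ 0.3478
After a geochemical assay='anomalous': P(ore) = 0.6·0.3478 / (0.6·0.3478 + 0.25·0.6522) ≈ 0.5614
After a geochemical assay='background': P(ore) = 0.4·0.5614 / (0.4·0.5614 + 0.75·0.4386) ≈ 0.4057
After a geochemical assay='anomalous': P(ore) = 0.6·0.4057 / (0.6·0.4057 + 0.25·0.5943) ≈ 0.6210

0.621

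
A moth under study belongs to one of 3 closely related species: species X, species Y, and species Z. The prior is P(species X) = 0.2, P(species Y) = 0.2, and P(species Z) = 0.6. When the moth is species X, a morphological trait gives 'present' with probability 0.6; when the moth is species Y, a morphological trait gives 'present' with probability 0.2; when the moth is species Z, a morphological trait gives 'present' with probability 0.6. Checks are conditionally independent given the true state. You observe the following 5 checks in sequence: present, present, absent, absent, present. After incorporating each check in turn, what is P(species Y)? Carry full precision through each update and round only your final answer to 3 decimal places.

After 'present': normaliser = 0.6·0.2000 + 0.2·0.2000 + 0.6·0.6000; P(species X) ≈ 0.2308, P(species Y) ≈ 0.0769, P(species Z) ≈ 0.6923
After 'present': normaliser = 0.6·0.2308 + 0.2·0.0769 + 0.6·0.6923; P(species X) ≈ 0.2432, P(species Y) ≈ 0.0270, P(species Z) ≈ 0.7297
After 'absent': normaliser = 0.4·0.2432 + 0.8·0.0270 + 0.4·0.7297; P(species X) ≈ 0.2368, P(species Y) ≈ 0.0526, P(species Z) ≈ 0.7105
After 'absent': normaliser = 0.4·0.2368 + 0.8·0.0526 + 0.4·0.7105; P(species X) ≈ 0.2250, P(species Y) ≈ 0.1000, P(species Z) ≈ 0.6750
After 'present': normaliser = 0.6·0.2250 + 0.2·0.1000 + 0.6·0.6750; P(species X) ≈ 0.2411, P(species Y) ≈ 0.0357, P(species Z) ≈ 0.7232

0.036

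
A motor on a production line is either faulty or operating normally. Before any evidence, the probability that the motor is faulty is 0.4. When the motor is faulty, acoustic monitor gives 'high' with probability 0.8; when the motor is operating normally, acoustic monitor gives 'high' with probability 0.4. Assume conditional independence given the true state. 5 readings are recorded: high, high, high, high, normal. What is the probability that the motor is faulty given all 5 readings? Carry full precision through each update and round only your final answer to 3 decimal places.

After 'high': P(faulty) = 0.8·0.4000 / (0.8·0.4000 + 0.4·0.6000) ≈ 0.5714
After 'high': P(faulty) = 0.8·0.5714 / (0.8·0.5714 + 0.4·0.4286) ≈ 0.7273
After 'high': P(faulty) = 0.8·0.7273 / (0.8·0.7273 + 0.4·0.2727) ≈ 0.8421
After 'high': P(faulty) = 0.8·0.8421 / (0.8·0.8421 + 0.4·0.1579) ≈ 0.9143
After 'normal': P(faulty) = 0.2·0.9143 / (0.2·0.9143 + 0.6·0.0857) ≈ 0.7805

0.780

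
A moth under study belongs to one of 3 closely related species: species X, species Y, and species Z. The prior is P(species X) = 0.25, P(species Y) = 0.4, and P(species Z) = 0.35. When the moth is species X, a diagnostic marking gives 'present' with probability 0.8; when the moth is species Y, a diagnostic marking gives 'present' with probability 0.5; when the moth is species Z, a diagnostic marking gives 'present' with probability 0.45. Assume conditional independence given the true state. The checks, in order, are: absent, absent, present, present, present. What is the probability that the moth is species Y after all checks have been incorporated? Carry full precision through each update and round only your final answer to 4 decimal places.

Each posterior becomes the prior for the next update.
After 'absent': normaliser = 0.2·0.2500 + 0.5·0.4000 + 0.55·0.3500; P(species X) ≈ 0.1130, P(species Y) ≈ 0.4520, P(species Z) ≈ 0.4350
After 'absent': normaliser = 0.2·0.1130 + 0.5·0.4520 + 0.55·0.4350; P(species X) ≈ 0.0463, P(species Y) ≈ 0.4632, P(species Z) ≈ 0.4904
After 'present': normaliser = 0.8·0.0463 + 0.5·0.4632 + 0.45·0.4904; P(species X) ≈ 0.0757, P(species Y) ≈ 0.4733, P(species Z) ≈ 0.4510
After 'present': normaliser = 0.8·0.0757 + 0.5·0.4733 + 0.45·0.4510; P(species X) ≈ 0.1211, P(species Y) ≈ 0.4731, P(species Z) ≈ 0.4057
After 'present': normaliser = 0.8·0.1211 + 0.5·0.4731 + 0.45·0.4057; P(species X) ≈ 0.1878, P(species Y) ≈ 0.4584, P(species Z) ≈ 0.3538

0.4584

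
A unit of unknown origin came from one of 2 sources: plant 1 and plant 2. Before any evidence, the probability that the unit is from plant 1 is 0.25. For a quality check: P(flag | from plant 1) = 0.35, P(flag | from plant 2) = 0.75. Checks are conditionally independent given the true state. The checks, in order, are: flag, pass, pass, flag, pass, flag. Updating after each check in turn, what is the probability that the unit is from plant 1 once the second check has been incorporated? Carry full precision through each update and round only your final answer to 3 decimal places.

0.288

After 'flag': P(plant 1) = 0.35·0.2500 / (0.35·0.2500 + 0.75·0.7500) ≈ 0.1346
After 'pass': P(plant 1) = 0.65·0.1346 / (0.65·0.1346 + 0.25·0.8654) ≈ 0.2880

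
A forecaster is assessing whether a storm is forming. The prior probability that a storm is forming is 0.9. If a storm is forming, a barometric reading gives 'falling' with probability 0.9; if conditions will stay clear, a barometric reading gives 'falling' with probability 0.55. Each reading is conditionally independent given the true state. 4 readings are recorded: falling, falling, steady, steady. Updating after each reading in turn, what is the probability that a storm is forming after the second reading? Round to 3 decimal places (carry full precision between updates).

Apply Bayes' rule sequentially, carrying P(storm) forward.
After 'falling': P(storm) = 0.9·0.9000 / (0.9·0.9000 + 0.55·0.1000) ≈ 0.9364
After 'falling': P(storm) = 0.9·0.9364 / (0.9·0.9364 + 0.55·0.0636) ≈ 0.9602

0.960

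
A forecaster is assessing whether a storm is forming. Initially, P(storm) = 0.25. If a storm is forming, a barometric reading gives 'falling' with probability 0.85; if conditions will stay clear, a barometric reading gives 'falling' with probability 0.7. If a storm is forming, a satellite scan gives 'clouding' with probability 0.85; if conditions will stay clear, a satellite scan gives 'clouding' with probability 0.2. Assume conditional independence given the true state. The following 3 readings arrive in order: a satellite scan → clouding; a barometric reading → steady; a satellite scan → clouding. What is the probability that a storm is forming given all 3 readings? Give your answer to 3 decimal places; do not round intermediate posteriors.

After a satellite scan='clouding': P(storm) = 0.85·0.2500 / (0.85·0.2500 + 0.2·0.7500) ≈ 0.5862
After a barometric reading='steady': P(storm) = 0.15·0.5862 / (0.15·0.5862 + 0.3·0.4138) ≈ 0.4146
After a satellite scan='clouding': P(storm) = 0.85·0.4146 / (0.85·0.4146 + 0.2·0.5854) ≈ 0.7506

0.751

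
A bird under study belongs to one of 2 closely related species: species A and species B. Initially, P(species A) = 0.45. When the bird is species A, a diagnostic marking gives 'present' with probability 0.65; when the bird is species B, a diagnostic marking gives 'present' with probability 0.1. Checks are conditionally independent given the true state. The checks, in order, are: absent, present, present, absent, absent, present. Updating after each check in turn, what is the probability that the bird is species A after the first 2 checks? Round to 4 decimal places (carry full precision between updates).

0.6741

Each posterior becomes the prior for the next update.
After 'absent': P(species A) = 0.35·0.4500 / (0.35·0.4500 + 0.9·0.5500) ≈ 0.2414
After 'present': P(species A) = 0.65·0.2414 / (0.65·0.2414 + 0.1·0.7586) ≈ 0.6741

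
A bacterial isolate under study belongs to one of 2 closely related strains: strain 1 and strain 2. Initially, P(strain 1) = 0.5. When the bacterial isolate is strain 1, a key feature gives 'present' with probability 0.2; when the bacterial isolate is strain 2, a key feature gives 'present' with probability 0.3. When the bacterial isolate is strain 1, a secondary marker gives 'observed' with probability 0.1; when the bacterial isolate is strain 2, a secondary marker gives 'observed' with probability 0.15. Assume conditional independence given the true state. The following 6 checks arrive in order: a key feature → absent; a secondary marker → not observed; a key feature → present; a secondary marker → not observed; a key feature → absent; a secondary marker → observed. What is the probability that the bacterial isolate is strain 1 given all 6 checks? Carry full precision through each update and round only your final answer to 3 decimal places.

Apply Bayes' rule sequentially, carrying P(strain 1) forward.
After a key feature='absent': P(strain 1) = 0.8·0.5000 / (0.8·0.5000 + 0.7·0.5000) ≈ 0.5333
After a secondary marker='not observed': P(strain 1) = 0.9·0.5333 / (0.9·0.5333 + 0.85·0.4667) ≈ 0.5475
After a key feature='present': P(strain 1) = 0.2·0.5475 / (0.2·0.5475 + 0.3·0.4525) ≈ 0.4465
After a secondary marker='not observed': P(strain 1) = 0.9·0.4465 / (0.9·0.4465 + 0.85·0.5535) ≈ 0.4607
After a key feature='absent': P(strain 1) = 0.8·0.4607 / (0.8·0.4607 + 0.7·0.5393) ≈ 0.4940
After a secondary marker='observed': P(strain 1) = 0.1·0.4940 / (0.1·0.4940 + 0.15·0.5060) ≈ 0.3942

0.394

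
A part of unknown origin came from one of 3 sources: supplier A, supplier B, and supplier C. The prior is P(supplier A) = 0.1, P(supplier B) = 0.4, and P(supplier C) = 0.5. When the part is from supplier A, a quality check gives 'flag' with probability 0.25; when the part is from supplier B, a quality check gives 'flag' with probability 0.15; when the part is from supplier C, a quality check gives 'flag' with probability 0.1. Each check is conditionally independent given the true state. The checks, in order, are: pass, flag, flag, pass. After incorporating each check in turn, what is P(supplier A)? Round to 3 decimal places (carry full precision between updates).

0.250

After 'pass': normaliser = 0.75·0.1000 + 0.85·0.4000 + 0.9·0.5000; P(supplier A) ≈ 0.0867, P(supplier B) ≈ 0.3931, P(supplier C) ≈ 0.5202
After 'flag': normaliser = 0.25·0.0867 + 0.15·0.3931 + 0.1·0.5202; P(supplier A) ≈ 0.1634, P(supplier B) ≈ 0.4444, P(supplier C) ≈ 0.3922
After 'flag': normaliser = 0.25·0.1634 + 0.15·0.4444 + 0.1·0.3922; P(supplier A) ≈ 0.2784, P(supplier B) ≈ 0.4543, P(supplier C) ≈ 0.2673
After 'pass': normaliser = 0.75·0.2784 + 0.85·0.4543 + 0.9·0.2673; P(supplier A) ≈ 0.2499, P(supplier B) ≈ 0.4622, P(supplier C) ≈ 0.2879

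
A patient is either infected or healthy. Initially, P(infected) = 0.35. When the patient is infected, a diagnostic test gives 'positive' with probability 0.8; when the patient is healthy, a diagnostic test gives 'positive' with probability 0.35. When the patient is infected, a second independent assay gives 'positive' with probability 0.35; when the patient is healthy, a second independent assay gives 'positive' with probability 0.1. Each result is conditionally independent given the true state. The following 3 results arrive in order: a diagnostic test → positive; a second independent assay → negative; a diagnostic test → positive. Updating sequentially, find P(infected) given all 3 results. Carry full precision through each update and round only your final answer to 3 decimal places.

After a diagnostic test='positive': P(infected) = 0.8·0.3500 / (0.8·0.3500 + 0.35·0.6500) ≈ 0.5517
After a second independent assay='negative': P(infected) = 0.65·0.5517 / (0.65·0.5517 + 0.9·0.4483) ≈ 0.4706
After a diagnostic test='positive': P(infected) = 0.8·0.4706 / (0.8·0.4706 + 0.35·0.5294) ≈ 0.6702

0.670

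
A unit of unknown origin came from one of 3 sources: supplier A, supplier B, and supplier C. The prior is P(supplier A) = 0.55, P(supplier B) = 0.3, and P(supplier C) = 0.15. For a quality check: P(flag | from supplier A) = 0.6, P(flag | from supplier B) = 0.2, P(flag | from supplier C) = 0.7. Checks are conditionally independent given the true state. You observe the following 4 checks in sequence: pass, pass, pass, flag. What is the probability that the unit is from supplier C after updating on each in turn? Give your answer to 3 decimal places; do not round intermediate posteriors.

0.052

After 'pass': normaliser = 0.4·0.5500 + 0.8·0.3000 + 0.3·0.1500; P(supplier A) ≈ 0.4356, P(supplier B) ≈ 0.4752, P(supplier C) ≈ 0.0891
After 'pass': normaliser = 0.4·0.4356 + 0.8·0.4752 + 0.3·0.0891; P(supplier A) ≈ 0.2998, P(supplier B) ≈ 0.6542, P(supplier C) ≈ 0.0460
After 'pass': normaliser = 0.4·0.2998 + 0.8·0.6542 + 0.3·0.0460; P(supplier A) ≈ 0.1825, P(supplier B) ≈ 0.7965, P(supplier C) ≈ 0.0210
After 'flag': normaliser = 0.6·0.1825 + 0.2·0.7965 + 0.7·0.0210; P(supplier A) ≈ 0.3863, P(supplier B) ≈ 0.5619, P(supplier C) ≈ 0.0519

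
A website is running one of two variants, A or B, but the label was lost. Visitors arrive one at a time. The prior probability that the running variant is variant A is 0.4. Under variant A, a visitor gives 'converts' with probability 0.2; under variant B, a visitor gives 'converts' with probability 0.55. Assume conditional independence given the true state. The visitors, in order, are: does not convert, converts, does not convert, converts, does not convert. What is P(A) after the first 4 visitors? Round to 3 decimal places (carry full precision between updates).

0.218

Each posterior becomes the prior for the next update.
After 'does not convert': P(A) = 0.8·0.4000 / (0.8·0.4000 + 0.45·0.6000) ≈ 0.5424
After 'converts': P(A) = 0.2·0.5424 / (0.2·0.5424 + 0.55·0.4576) ≈ 0.3012
After 'does not convert': P(A) = 0.8·0.3012 / (0.8·0.3012 + 0.45·0.6988) ≈ 0.4338
After 'converts': P(A) = 0.2·0.4338 / (0.2·0.4338 + 0.55·0.5662) ≈ 0.2179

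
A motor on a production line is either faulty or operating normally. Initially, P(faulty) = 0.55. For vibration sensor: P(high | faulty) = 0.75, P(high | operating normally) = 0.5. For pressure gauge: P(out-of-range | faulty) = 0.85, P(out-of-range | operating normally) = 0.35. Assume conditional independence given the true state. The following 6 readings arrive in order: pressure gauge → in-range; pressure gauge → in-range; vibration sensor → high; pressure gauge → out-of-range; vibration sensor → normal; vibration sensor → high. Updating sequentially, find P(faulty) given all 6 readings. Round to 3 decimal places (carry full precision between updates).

Apply Bayes' rule sequentially, carrying P(faulty) forward.
After pressure gauge='in-range': P(faulty) = 0.15·0.5500 / (0.15·0.5500 + 0.65·0.4500) ≈ 0.2200
After pressure gauge='in-range': P(faulty) = 0.15·0.2200 / (0.15·0.2200 + 0.65·0.7800) ≈ 0.0611
After vibration sensor='high': P(faulty) = 0.75·0.0611 / (0.75·0.0611 + 0.5·0.9389) ≈ 0.0889
After pressure gauge='out-of-range': P(faulty) = 0.85·0.0889 / (0.85·0.0889 + 0.35·0.9111) ≈ 0.1917
After vibration sensor='normal': P(faulty) = 0.25·0.1917 / (0.25·0.1917 + 0.5·0.8083) ≈ 0.1060
After vibration sensor='high': P(faulty) = 0.75·0.1060 / (0.75·0.1060 + 0.5·0.8940) ≈ 0.1510

0.151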